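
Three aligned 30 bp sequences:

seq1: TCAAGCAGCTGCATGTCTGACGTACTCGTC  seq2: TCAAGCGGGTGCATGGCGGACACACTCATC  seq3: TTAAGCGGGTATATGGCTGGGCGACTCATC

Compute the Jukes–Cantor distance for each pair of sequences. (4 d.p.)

d(seq1,seq2) = 0.2795, d(seq1,seq3) = 0.5034, d(seq2,seq3) = 0.3295

seq1–seq2: 7/30 sites differ → p ≈ 0.233333, d = −0.75 ln(1 − 0.311111) = 0.279506 ≈ 0.2795.
seq1–seq3: 11/30 sites differ → p ≈ 0.366667, d = −0.75 ln(1 − 0.488889) = 0.503376 ≈ 0.5034.
seq2–seq3: 8/30 sites differ → p ≈ 0.266667, d = −0.75 ln(1 − 0.355556) = 0.329526 ≈ 0.3295.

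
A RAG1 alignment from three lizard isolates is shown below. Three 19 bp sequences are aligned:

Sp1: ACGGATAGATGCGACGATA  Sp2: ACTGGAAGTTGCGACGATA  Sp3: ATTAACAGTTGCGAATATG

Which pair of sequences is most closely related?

Sp1 and Sp2

Sp1–Sp2: 4/19 differ, p = 0.211, d = 0.247.
Sp1–Sp3: 8/19 differ, p = 0.421, d = 0.618.
Sp2–Sp3: 7/19 differ, p = 0.368, d = 0.507.
The smallest distance is between Sp1 and Sp2.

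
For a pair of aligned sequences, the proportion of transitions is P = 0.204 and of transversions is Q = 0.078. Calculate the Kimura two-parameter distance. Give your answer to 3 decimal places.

Under the Kimura two-parameter model, d = −½ ln(1 − 2P − Q) − ¼ ln(1 − 2Q).
1 − 2P − Q = 0.514, giving −½ ln(0.514) = 0.332766.
1 − 2Q = 0.844, giving −¼ ln(0.844) = 0.042401.
d = 0.332766 + 0.042401 = 0.375167.

0.375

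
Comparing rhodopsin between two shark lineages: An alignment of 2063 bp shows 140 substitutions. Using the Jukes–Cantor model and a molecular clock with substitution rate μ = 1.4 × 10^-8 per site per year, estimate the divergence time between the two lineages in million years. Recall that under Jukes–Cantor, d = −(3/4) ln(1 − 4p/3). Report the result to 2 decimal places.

p = 140/2063 ≈ 0.067862.
d = −(3/4) ln(1 − 4p/3) = −0.75 ln(1 − 0.090483) = −0.75 ln(0.909517)
  = −0.75 × (-0.094842) = 0.071132 substitutions/site.
Under a molecular clock d = 2μt, so t = d/(2μ) = 0.071132 / (2 × 1.4 × 10^-8) = 2.54 million years.

2.54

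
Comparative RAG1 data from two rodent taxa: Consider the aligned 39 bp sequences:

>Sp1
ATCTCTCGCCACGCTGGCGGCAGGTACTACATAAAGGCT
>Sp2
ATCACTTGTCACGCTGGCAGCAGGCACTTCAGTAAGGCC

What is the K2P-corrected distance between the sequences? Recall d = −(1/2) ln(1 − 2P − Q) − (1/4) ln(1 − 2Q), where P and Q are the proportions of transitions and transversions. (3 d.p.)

0.280

Of 39 sites, 5 differences are transitions and 4 are transversions, so P = 5/39 ≈ 0.128205 and Q = 4/39 ≈ 0.102564.
Under the Kimura two-parameter model, d = −½ ln(1 − 2P − Q) − ¼ ln(1 − 2Q).
1 − 2P − Q = 0.641026, giving −½ ln(0.641026) = 0.222343.
1 − 2Q = 0.794872, giving −¼ ln(0.794872) = 0.057394.
d = 0.222343 + 0.057394 = 0.279737.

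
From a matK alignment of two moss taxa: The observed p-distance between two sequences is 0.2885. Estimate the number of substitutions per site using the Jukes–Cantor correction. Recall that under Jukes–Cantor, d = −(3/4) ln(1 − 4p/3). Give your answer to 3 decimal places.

d = −(3/4) ln(1 − 4p/3) = −0.75 ln(1 − 0.384667) = −0.75 ln(0.615333)
  = −0.75 × (-0.485592) = 0.364194 substitutions/site.

0.364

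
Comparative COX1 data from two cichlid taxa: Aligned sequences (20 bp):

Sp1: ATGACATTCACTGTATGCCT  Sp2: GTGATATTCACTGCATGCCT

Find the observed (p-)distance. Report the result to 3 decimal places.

The sequences differ at 3 of 20 positions (sites 1, 5, 14).
p = 3/20 = 0.150.

0.150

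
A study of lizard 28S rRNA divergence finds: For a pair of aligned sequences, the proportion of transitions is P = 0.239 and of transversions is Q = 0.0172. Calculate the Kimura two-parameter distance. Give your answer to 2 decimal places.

Under the Kimura two-parameter model, d = −½ ln(1 − 2P − Q) − ¼ ln(1 − 2Q).
1 − 2P − Q = 0.5048, giving −½ ln(0.5048) = 0.341796.
1 − 2Q = 0.9656, giving −¼ ln(0.9656) = 0.008751.
d = 0.341796 + 0.008751 = 0.350547.

0.35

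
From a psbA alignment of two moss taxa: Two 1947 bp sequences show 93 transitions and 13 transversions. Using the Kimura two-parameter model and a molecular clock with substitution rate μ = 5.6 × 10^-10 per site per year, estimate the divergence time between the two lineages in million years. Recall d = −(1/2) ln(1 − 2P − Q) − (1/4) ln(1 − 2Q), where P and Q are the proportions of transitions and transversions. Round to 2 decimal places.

P = 93/1947 ≈ 0.047766 and Q = 13/1947 ≈ 0.006677.
Under the Kimura two-parameter model, d = −½ ln(1 − 2P − Q) − ¼ ln(1 − 2Q).
1 − 2P − Q = 0.897791, giving −½ ln(0.897791) = 0.053909.
1 − 2Q = 0.986646, giving −¼ ln(0.986646) = 0.003361.
d = 0.053909 + 0.003361 = 0.057270.
Under a molecular clock d = 2μt, so t = d/(2μ) = 0.057270 / (2 × 5.6 × 10^-10) = 51.13 million years.

51.13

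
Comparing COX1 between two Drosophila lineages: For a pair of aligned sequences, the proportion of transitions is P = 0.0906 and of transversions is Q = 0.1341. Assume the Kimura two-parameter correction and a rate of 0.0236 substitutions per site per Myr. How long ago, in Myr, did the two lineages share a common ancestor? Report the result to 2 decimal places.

Under the Kimura two-parameter model, d = −½ ln(1 − 2P − Q) − ¼ ln(1 − 2Q).
1 − 2P − Q = 0.6847, giving −½ ln(0.6847) = 0.189387.
1 − 2Q = 0.7318, giving −¼ ln(0.7318) = 0.078062.
d = 0.189387 + 0.078062 = 0.267449.
Under a molecular clock d = 2μt, so t = d/(2μ) = 0.267449 / (2 × 0.0236) = 5.67 Myr.

5.67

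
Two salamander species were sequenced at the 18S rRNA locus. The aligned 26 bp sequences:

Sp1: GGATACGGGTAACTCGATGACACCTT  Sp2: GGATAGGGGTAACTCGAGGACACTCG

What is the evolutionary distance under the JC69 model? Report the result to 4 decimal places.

The sequences differ at 5 of 26 sites (6, 18, 24, 25, 26), so p = 5/26 ≈ 0.192308.
d = −(3/4) ln(1 − 4p/3) = −0.75 ln(1 − 0.256411) = −0.75 ln(0.743589)
  = −0.75 × (-0.296267) = 0.222200 substitutions/site.

0.2222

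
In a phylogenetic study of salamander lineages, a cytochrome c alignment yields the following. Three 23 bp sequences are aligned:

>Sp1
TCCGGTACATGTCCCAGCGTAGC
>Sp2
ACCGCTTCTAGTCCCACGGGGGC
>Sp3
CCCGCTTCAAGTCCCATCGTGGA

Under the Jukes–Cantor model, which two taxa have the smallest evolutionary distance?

Sp2 and Sp3

Sp1–Sp2: 9/23 differ, p = 0.391, d = 0.553.
Sp1–Sp3: 7/23 differ, p = 0.304, d = 0.390.
Sp2–Sp3: 6/23 differ, p = 0.261, d = 0.321.
The smallest distance is between Sp2 and Sp3.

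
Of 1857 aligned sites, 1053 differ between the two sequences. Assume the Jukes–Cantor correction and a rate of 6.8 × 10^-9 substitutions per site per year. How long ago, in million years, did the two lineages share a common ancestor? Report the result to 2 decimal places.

77.80

p = 1053/1857 ≈ 0.567044.
d = −(3/4) ln(1 − 4p/3) = −0.75 ln(1 − 0.756059) = −0.75 ln(0.243941)
  = −0.75 × (-1.410829) = 1.058122 substitutions/site.
Under a molecular clock d = 2μt, so t = d/(2μ) = 1.058122 / (2 × 6.8 × 10^-9) = 77.80 million years.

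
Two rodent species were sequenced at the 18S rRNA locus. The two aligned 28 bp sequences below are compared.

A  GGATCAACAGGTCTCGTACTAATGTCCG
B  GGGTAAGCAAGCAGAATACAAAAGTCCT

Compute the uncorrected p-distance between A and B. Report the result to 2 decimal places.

0.43

The sequences differ at 12 of 28 positions.
p = 12/28 = 0.428571… ≈ 0.43 (to 2 d.p.).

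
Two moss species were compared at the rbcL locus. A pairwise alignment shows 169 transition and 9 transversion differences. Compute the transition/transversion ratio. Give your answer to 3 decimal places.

18.778

R = 169/9 = 18.777777… ≈ 18.778 (to 3 d.p.).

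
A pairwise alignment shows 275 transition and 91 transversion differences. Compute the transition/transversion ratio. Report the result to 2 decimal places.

R = 275/91 = 3.021978… ≈ 3.02 (to 2 d.p.).

3.02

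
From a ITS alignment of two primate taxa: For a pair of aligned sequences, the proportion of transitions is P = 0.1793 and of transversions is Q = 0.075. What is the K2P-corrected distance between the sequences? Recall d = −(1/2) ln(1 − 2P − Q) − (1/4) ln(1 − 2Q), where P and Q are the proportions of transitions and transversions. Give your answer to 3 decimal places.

Under the Kimura two-parameter model, d = −½ ln(1 − 2P − Q) − ¼ ln(1 − 2Q).
1 − 2P − Q = 0.5664, giving −½ ln(0.5664) = 0.284227.
1 − 2Q = 0.85, giving −¼ ln(0.85) = 0.040630.
d = 0.284227 + 0.040630 = 0.324857.

0.325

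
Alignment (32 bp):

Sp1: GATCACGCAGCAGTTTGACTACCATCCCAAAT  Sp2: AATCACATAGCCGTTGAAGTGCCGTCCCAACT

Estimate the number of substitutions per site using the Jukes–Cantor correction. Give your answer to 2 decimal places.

0.40

The sequences differ at 10 of 32 sites (1, 7, 8, 12, 16, 17, 19, 21, 24, 31), so p = 10/32 = 0.3125.
d = −(3/4) ln(1 − 4p/3) = −0.75 ln(1 − 0.416667) = −0.75 ln(0.583333)
  = −0.75 × (-0.538997) = 0.404248 substitutions/site.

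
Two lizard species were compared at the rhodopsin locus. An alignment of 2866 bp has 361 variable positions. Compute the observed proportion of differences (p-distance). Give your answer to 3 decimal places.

0.126

p = 361/2866 = 0.125959… ≈ 0.126 (to 3 d.p.).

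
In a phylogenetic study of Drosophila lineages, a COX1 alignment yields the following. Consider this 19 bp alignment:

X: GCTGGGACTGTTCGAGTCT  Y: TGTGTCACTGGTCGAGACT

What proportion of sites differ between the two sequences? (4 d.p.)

The sequences differ at 6 of 19 positions (sites 1, 2, 5, 6, 11, 17).
p = 6/19 = 0.315789… ≈ 0.3158 (to 4 d.p.).

0.3158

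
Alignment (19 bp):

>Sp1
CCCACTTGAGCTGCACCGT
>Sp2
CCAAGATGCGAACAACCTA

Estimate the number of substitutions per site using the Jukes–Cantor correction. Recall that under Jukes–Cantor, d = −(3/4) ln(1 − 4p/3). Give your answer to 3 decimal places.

0.907

The sequences differ at 10 of 19 sites (3, 5, 6, 9, 11, 12, 13, 14, 18, 19), so p = 10/19 ≈ 0.526316.
d = −(3/4) ln(1 − 4p/3) = −0.75 ln(1 − 0.701755) = −0.75 ln(0.298245)
  = −0.75 × (-1.209840) = 0.907380 substitutions/site.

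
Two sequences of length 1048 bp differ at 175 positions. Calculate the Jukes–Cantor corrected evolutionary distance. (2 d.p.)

p = 175/1048 ≈ 0.166985.
d = −(3/4) ln(1 − 4p/3) = −0.75 ln(1 − 0.222647) = −0.75 ln(0.777353)
  = −0.75 × (-0.251861) = 0.188896 substitutions/site.

0.19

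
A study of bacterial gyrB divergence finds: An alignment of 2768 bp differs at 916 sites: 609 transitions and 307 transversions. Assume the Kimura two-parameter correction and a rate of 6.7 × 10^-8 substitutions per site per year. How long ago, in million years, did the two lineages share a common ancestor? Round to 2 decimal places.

P = 609/2768 ≈ 0.220014 and Q = 307/2768 ≈ 0.11091.
Under the Kimura two-parameter model, d = −½ ln(1 − 2P − Q) − ¼ ln(1 − 2Q).
1 − 2P − Q = 0.449062, giving −½ ln(0.449062) = 0.400297.
1 − 2Q = 0.77818, giving −¼ ln(0.77818) = 0.062699.
d = 0.400297 + 0.062699 = 0.462996.
Under a molecular clock d = 2μt, so t = d/(2μ) = 0.462996 / (2 × 6.7 × 10^-8) = 3.46 million years.

3.46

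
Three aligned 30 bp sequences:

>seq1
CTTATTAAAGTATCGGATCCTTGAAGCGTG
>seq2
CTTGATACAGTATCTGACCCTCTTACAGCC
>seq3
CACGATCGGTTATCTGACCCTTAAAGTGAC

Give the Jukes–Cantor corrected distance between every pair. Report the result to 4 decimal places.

seq1–seq2: 12/30 sites differ → p = 0.4, d = −0.75 ln(1 − 0.533333) = 0.571605 ≈ 0.5716.
seq1–seq3: 14/30 sites differ → p ≈ 0.466667, d = −0.75 ln(1 − 0.622223) = 0.730088 ≈ 0.7301.
seq2–seq3: 12/30 sites differ → p = 0.4, d = −0.75 ln(1 − 0.533333) = 0.571605 ≈ 0.5716.

d(seq1,seq2) = 0.5716, d(seq1,seq3) = 0.7301, d(seq2,seq3) = 0.5716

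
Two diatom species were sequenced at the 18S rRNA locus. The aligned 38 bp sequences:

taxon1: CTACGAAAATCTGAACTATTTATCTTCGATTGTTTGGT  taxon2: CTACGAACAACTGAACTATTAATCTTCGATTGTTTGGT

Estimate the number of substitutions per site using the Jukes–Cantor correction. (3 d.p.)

0.083

The sequences differ at 3 of 38 sites (8, 10, 21), so p = 3/38 ≈ 0.078947.
d = −(3/4) ln(1 − 4p/3) = −0.75 ln(1 − 0.105263) = −0.75 ln(0.894737)
  = −0.75 × (-0.111225) = 0.083419 substitutions/site.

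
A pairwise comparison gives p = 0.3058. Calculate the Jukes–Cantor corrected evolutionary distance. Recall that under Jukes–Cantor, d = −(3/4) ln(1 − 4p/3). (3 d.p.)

0.393

d = −(3/4) ln(1 − 4p/3) = −0.75 ln(1 − 0.407733) = −0.75 ln(0.592267)
  = −0.75 × (-0.523798) = 0.392849 substitutions/site.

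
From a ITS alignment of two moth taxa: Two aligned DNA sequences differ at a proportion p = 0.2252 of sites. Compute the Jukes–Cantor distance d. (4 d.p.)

0.2678

d = −(3/4) ln(1 − 4p/3) = −0.75 ln(1 − 0.300267) = −0.75 ln(0.699733)
  = −0.75 × (-0.357056) = 0.267792 substitutions/site.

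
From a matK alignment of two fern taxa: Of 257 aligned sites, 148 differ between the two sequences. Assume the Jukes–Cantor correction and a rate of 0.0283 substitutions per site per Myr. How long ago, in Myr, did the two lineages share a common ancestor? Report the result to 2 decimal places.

19.35

p = 148/257 ≈ 0.575875.
d = −(3/4) ln(1 − 4p/3) = −0.75 ln(1 − 0.767833) = −0.75 ln(0.232167)
  = −0.75 × (-1.460298) = 1.095224 substitutions/site.
Under a molecular clock d = 2μt, so t = d/(2μ) = 1.095224 / (2 × 0.0283) = 19.35 Myr.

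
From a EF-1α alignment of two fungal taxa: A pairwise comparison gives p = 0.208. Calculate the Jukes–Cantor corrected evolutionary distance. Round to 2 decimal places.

d = −(3/4) ln(1 − 4p/3) = −0.75 ln(1 − 0.277333) = −0.75 ln(0.722667)
  = −0.75 × (-0.324807) = 0.243605 substitutions/site.

0.24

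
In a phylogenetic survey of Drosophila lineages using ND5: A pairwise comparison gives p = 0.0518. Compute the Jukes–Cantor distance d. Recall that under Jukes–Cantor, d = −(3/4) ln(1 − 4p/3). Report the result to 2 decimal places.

d = −(3/4) ln(1 − 4p/3) = −0.75 ln(1 − 0.069067) = −0.75 ln(0.930933)
  = −0.75 × (-0.071568) = 0.053676 substitutions/site.

0.05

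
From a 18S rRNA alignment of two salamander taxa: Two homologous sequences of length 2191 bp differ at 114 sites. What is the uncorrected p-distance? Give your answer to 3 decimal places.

p = 114/2191 = 0.052031… ≈ 0.052 (to 3 d.p.).

0.052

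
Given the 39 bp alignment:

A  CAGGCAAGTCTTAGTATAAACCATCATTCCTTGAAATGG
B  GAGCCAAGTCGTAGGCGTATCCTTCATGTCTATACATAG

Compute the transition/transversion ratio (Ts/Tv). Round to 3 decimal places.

0.154

Transitions are A↔G and C↔T; transversions are all other mismatches.
Transitions: 2. Transversions: 13.
R = 2/13 = 0.153846… ≈ 0.154 (to 3 d.p.).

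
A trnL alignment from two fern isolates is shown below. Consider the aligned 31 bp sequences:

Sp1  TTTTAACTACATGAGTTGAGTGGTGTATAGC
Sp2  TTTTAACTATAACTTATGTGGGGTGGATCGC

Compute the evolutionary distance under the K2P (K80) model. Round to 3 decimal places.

Of 31 sites, 1 differences are transitions and 9 are transversions, so P = 1/31 ≈ 0.032258 and Q = 9/31 ≈ 0.290323.
Under the Kimura two-parameter model, d = −½ ln(1 − 2P − Q) − ¼ ln(1 − 2Q).
1 − 2P − Q = 0.645161, giving −½ ln(0.645161) = 0.219128.
1 − 2Q = 0.419354, giving −¼ ln(0.419354) = 0.217260.
d = 0.219128 + 0.217260 = 0.436388.

0.436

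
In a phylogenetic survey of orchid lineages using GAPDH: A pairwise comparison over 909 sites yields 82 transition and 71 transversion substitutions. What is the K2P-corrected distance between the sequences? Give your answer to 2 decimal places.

0.19

P = 82/909 ≈ 0.090209 and Q = 71/909 ≈ 0.078108.
Under the Kimura two-parameter model, d = −½ ln(1 − 2P − Q) − ¼ ln(1 − 2Q).
1 − 2P − Q = 0.741474, giving −½ ln(0.741474) = 0.149558.
1 − 2Q = 0.843784, giving −¼ ln(0.843784) = 0.042465.
d = 0.149558 + 0.042465 = 0.192023.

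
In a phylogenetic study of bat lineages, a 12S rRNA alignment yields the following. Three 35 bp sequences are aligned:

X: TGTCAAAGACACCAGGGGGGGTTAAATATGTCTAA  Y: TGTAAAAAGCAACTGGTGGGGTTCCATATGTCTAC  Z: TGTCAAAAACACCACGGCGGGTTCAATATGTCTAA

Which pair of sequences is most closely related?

X and Z

X–Y: 9/35 differ, p = 0.257, d = 0.315.
X–Z: 4/35 differ, p = 0.114, d = 0.124.
Y–Z: 9/35 differ, p = 0.257, d = 0.315.
The smallest distance is between X and Z.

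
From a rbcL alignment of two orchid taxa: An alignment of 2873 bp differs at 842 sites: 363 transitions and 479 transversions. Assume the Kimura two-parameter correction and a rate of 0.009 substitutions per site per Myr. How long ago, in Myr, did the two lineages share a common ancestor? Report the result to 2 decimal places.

P = 363/2873 ≈ 0.126349 and Q = 479/2873 ≈ 0.166725.
Under the Kimura two-parameter model, d = −½ ln(1 − 2P − Q) − ¼ ln(1 − 2Q).
1 − 2P − Q = 0.580577, giving −½ ln(0.580577) = 0.271866.
1 − 2Q = 0.66655, giving −¼ ln(0.66655) = 0.101410.
d = 0.271866 + 0.101410 = 0.373276.
Under a molecular clock d = 2μt, so t = d/(2μ) = 0.373276 / (2 × 0.009) = 20.74 Myr.

20.74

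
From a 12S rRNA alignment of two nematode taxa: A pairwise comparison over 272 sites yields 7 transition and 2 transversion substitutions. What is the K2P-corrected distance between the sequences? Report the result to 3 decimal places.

0.034

P = 7/272 ≈ 0.025735 and Q = 2/272 ≈ 0.007353.
Under the Kimura two-parameter model, d = −½ ln(1 − 2P − Q) − ¼ ln(1 − 2Q).
1 − 2P − Q = 0.941177, giving −½ ln(0.941177) = 0.030312.
1 − 2Q = 0.985294, giving −¼ ln(0.985294) = 0.003704.
d = 0.030312 + 0.003704 = 0.034016.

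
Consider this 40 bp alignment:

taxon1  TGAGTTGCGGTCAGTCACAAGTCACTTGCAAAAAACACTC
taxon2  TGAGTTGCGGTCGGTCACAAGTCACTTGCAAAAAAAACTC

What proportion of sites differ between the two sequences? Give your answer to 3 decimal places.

0.050

The sequences differ at 2 of 40 positions (sites 13, 36).
p = 2/40 = 0.050.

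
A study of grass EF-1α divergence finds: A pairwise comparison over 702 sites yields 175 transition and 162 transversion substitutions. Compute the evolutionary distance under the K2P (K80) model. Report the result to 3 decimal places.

P = 175/702 ≈ 0.249288 and Q = 162/702 ≈ 0.230769.
Under the Kimura two-parameter model, d = −½ ln(1 − 2P − Q) − ¼ ln(1 − 2Q).
1 − 2P − Q = 0.270655, giving −½ ln(0.270655) = 0.653455.
1 − 2Q = 0.538462, giving −¼ ln(0.538462) = 0.154760.
d = 0.653455 + 0.154760 = 0.808215.

0.808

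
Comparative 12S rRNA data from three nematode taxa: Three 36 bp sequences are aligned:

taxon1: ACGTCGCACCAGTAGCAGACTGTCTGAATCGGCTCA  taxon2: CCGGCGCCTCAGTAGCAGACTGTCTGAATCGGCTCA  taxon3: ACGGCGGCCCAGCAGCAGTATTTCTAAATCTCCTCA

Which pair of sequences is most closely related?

taxon1 and taxon2

taxon1–taxon2: 4/36 differ, p = 0.111, d = 0.120.
taxon1–taxon3: 10/36 differ, p = 0.278, d = 0.347.
taxon2–taxon3: 10/36 differ, p = 0.278, d = 0.347.
The smallest distance is between taxon1 and taxon2.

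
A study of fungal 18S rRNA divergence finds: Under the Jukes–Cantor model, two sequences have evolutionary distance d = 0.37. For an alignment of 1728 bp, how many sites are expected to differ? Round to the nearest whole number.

Invert JC69: p = (3/4)(1 − e^(−4d/3)) = 0.75 × (1 − e^(-0.493333)) = 0.75 × (1 − 0.610588) = 0.292059.
Expected differing sites = pL ≈ 0.292059 × 1728 = 504.677952 ≈ 505.

505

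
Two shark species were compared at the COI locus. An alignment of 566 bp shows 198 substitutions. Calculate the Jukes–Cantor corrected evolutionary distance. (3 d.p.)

p = 198/566 ≈ 0.349823.
d = −(3/4) ln(1 − 4p/3) = −0.75 ln(1 − 0.466431) = −0.75 ln(0.533569)
  = −0.75 × (-0.628167) = 0.471125 substitutions/site.

0.471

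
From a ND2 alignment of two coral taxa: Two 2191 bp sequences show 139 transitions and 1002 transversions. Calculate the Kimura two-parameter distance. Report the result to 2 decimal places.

P = 139/2191 ≈ 0.063441 and Q = 1002/2191 ≈ 0.457325.
Under the Kimura two-parameter model, d = −½ ln(1 − 2P − Q) − ¼ ln(1 − 2Q).
1 − 2P − Q = 0.415793, giving −½ ln(0.415793) = 0.438784.
1 − 2Q = 0.08535, giving −¼ ln(0.08535) = 0.615249.
d = 0.438784 + 0.615249 = 1.054033.

1.05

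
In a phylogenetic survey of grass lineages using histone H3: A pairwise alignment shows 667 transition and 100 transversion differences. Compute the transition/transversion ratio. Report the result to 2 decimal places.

R = 667/100 = 6.67.

6.67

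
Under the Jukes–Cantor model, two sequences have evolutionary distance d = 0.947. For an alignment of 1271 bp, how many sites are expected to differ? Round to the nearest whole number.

684

Invert JC69: p = (3/4)(1 − e^(−4d/3)) = 0.75 × (1 − e^(-1.262667)) = 0.75 × (1 − 0.282899) = 0.537826.
Expected differing sites = pL ≈ 0.537826 × 1271 = 683.576846 ≈ 684.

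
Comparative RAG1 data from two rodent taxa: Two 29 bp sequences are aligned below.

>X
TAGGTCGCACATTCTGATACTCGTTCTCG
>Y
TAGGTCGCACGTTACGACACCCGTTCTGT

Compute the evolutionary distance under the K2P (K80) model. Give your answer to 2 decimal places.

Of 29 sites, 4 differences are transitions and 3 are transversions, so P = 4/29 ≈ 0.137931 and Q = 3/29 ≈ 0.103448.
Under the Kimura two-parameter model, d = −½ ln(1 − 2P − Q) − ¼ ln(1 − 2Q).
1 − 2P − Q = 0.62069, giving −½ ln(0.62069) = 0.238462.
1 − 2Q = 0.793104, giving −¼ ln(0.793104) = 0.057950.
d = 0.238462 + 0.057950 = 0.296412.

0.30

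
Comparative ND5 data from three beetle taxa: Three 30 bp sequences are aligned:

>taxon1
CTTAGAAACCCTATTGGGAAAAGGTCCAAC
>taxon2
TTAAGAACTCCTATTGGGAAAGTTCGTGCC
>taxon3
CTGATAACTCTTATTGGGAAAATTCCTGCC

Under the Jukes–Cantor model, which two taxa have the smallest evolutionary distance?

taxon1–taxon2: 12/30 differ, p = 0.400, d = 0.572.
taxon1–taxon3: 11/30 differ, p = 0.367, d = 0.503.
taxon2–taxon3: 6/30 differ, p = 0.200, d = 0.233.
The smallest distance is between taxon2 and taxon3.

taxon2 and taxon3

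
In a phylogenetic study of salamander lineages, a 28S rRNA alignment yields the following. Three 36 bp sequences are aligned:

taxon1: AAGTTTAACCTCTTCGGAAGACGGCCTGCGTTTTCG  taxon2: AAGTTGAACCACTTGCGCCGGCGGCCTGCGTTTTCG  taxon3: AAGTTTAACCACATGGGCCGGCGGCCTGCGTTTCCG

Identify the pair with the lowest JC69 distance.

taxon2 and taxon3

taxon1–taxon2: 7/36 differ, p = 0.194, d = 0.225.
taxon1–taxon3: 7/36 differ, p = 0.194, d = 0.225.
taxon2–taxon3: 4/36 differ, p = 0.111, d = 0.120.
The smallest distance is between taxon2 and taxon3.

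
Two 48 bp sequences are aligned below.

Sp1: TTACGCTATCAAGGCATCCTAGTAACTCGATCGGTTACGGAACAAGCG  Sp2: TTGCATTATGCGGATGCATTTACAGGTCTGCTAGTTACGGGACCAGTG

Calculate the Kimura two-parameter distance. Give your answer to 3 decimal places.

1.217

Of 48 sites, 18 differences are transitions and 7 are transversions, so P = 18/48 = 0.375 and Q = 7/48 ≈ 0.145833.
Under the Kimura two-parameter model, d = −½ ln(1 − 2P − Q) − ¼ ln(1 − 2Q).
1 − 2P − Q = 0.104167, giving −½ ln(0.104167) = 1.130880.
1 − 2Q = 0.708334, giving −¼ ln(0.708334) = 0.086210.
d = 1.130880 + 0.086210 = 1.217090.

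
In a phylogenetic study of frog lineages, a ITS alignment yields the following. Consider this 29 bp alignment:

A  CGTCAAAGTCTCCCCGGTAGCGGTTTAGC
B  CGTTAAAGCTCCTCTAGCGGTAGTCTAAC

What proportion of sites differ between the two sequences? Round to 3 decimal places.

The sequences differ at 13 of 29 positions.
p = 13/29 = 0.448275… ≈ 0.448 (to 3 d.p.).

0.448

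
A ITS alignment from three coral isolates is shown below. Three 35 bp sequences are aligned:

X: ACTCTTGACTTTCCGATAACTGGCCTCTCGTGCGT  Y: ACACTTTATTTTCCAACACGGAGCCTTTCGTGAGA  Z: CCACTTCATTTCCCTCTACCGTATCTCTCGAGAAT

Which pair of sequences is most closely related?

X–Y: 12/35 differ, p = 0.343, d = 0.458.
X–Z: 15/35 differ, p = 0.429, d = 0.635.
Y–Z: 14/35 differ, p = 0.400, d = 0.572.
The smallest distance is between X and Y.

X and Y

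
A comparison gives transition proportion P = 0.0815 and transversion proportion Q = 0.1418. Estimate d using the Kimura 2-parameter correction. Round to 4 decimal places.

Under the Kimura two-parameter model, d = −½ ln(1 − 2P − Q) − ¼ ln(1 − 2Q).
1 − 2P − Q = 0.6952, giving −½ ln(0.6952) = 0.181778.
1 − 2Q = 0.7164, giving −¼ ln(0.7164) = 0.083379.
d = 0.181778 + 0.083379 = 0.265157.

0.2652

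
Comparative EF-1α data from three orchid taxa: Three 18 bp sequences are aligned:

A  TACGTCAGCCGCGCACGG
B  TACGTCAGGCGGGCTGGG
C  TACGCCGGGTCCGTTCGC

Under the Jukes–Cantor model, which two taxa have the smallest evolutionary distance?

A and B

A–B: 4/18 differ, p = 0.222, d = 0.264.
A–C: 8/18 differ, p = 0.444, d = 0.673.
B–C: 8/18 differ, p = 0.444, d = 0.673.
The smallest distance is between A and B.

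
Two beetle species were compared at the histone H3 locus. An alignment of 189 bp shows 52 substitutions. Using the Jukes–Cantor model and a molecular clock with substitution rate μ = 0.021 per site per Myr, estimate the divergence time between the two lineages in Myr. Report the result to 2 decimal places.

p = 52/189 ≈ 0.275132.
d = −(3/4) ln(1 − 4p/3) = −0.75 ln(1 − 0.366843) = −0.75 ln(0.633157)
  = −0.75 × (-0.457037) = 0.342778 substitutions/site.
Under a molecular clock d = 2μt, so t = d/(2μ) = 0.342778 / (2 × 0.021) = 8.16 Myr.

8.16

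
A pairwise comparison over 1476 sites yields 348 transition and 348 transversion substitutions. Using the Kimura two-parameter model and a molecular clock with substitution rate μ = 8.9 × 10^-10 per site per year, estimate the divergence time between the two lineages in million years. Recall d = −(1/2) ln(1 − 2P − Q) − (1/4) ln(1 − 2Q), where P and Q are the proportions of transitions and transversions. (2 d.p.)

P = 348/1476 ≈ 0.235772 and Q = 348/1476 ≈ 0.235772.
Under the Kimura two-parameter model, d = −½ ln(1 − 2P − Q) − ¼ ln(1 − 2Q).
1 − 2P − Q = 0.292684, giving −½ ln(0.292684) = 0.614331.
1 − 2Q = 0.528456, giving −¼ ln(0.528456) = 0.159449.
d = 0.614331 + 0.159449 = 0.773780.
Under a molecular clock d = 2μt, so t = d/(2μ) = 0.773780 / (2 × 8.9 × 10^-10) = 434.71 million years.

434.71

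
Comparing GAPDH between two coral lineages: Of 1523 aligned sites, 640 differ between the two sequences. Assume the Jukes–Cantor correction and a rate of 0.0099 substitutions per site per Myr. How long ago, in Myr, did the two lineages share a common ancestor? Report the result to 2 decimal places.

31.12

p = 640/1523 ≈ 0.420223.
d = −(3/4) ln(1 − 4p/3) = −0.75 ln(1 − 0.560297) = −0.75 ln(0.439703)
  = −0.75 × (-0.821656) = 0.616242 substitutions/site.
Under a molecular clock d = 2μt, so t = d/(2μ) = 0.616242 / (2 × 0.0099) = 31.12 Myr.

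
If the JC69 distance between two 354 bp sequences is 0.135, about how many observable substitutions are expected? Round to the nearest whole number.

Invert JC69: p = (3/4)(1 − e^(−4d/3)) = 0.75 × (1 − e^(-0.18)) = 0.75 × (1 − 0.835270) = 0.123548.
Expected differing sites = pL ≈ 0.123548 × 354 = 43.735992 ≈ 44.

44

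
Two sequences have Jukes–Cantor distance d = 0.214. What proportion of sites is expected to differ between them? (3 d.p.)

p = (3/4)(1 − e^(−4d/3)) = 0.75 × (1 − e^(-0.285333)) = 0.75 × (1 − 0.751764) = 0.186177.

0.186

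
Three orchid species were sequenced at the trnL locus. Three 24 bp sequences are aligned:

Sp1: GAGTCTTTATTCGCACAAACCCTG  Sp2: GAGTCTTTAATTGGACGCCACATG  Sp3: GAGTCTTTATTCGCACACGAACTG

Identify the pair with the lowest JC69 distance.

Sp1 and Sp3

Sp1–Sp2: 8/24 differ, p = 0.333, d = 0.441.
Sp1–Sp3: 4/24 differ, p = 0.167, d = 0.188.
Sp2–Sp3: 7/24 differ, p = 0.292, d = 0.369.
The smallest distance is between Sp1 and Sp3.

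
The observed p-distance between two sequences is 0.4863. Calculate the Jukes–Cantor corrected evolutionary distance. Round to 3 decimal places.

0.784

d = −(3/4) ln(1 − 4p/3) = −0.75 ln(1 − 0.6484) = −0.75 ln(0.3516)
  = −0.75 × (-1.045261) = 0.783946 substitutions/site.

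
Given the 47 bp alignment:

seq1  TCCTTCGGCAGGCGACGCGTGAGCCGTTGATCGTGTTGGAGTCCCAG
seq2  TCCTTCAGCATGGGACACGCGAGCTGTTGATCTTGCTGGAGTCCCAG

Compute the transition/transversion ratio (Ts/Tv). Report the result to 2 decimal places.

1.67

Transitions are A↔G and C↔T; transversions are all other mismatches.
Transitions: 5. Transversions: 3.
R = 5/3 = 1.666666… ≈ 1.67 (to 2 d.p.).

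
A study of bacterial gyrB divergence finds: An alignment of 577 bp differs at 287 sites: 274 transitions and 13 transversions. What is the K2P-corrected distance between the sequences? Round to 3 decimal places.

1.804

P = 274/577 ≈ 0.47487 and Q = 13/577 ≈ 0.02253.
Under the Kimura two-parameter model, d = −½ ln(1 − 2P − Q) − ¼ ln(1 − 2Q).
1 − 2P − Q = 0.02773, giving −½ ln(0.02773) = 1.792620.
1 − 2Q = 0.95494, giving −¼ ln(0.95494) = 0.011527.
d = 1.792620 + 0.011527 = 1.804147.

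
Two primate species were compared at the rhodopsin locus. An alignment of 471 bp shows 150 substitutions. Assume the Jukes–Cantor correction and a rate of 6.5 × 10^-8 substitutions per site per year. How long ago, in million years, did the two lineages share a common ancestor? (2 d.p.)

3.19

p = 150/471 ≈ 0.318471.
d = −(3/4) ln(1 − 4p/3) = −0.75 ln(1 − 0.424628) = −0.75 ln(0.575372)
  = −0.75 × (-0.552738) = 0.414554 substitutions/site.
Under a molecular clock d = 2μt, so t = d/(2μ) = 0.414554 / (2 × 6.5 × 10^-8) = 3.19 million years.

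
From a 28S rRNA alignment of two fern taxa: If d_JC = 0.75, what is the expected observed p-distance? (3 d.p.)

p = (3/4)(1 − e^(−4d/3)) = 0.75 × (1 − e^(-1)) = 0.75 × (1 − 0.367879) = 0.474091.

0.474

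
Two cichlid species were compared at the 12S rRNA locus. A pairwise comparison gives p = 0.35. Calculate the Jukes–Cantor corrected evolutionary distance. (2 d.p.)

d = −(3/4) ln(1 − 4p/3) = −0.75 ln(1 − 0.466667) = −0.75 ln(0.533333)
  = −0.75 × (-0.628609) = 0.471457 substitutions/site.

0.47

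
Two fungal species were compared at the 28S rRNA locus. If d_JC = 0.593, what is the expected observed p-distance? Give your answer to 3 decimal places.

p = (3/4)(1 − e^(−4d/3)) = 0.75 × (1 − e^(-0.790667)) = 0.75 × (1 − 0.453542) = 0.409844.

0.410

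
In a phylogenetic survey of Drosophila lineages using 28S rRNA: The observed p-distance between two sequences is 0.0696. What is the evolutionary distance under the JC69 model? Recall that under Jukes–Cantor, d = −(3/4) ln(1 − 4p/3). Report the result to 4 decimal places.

0.0730

d = −(3/4) ln(1 − 4p/3) = −0.75 ln(1 − 0.0928) = −0.75 ln(0.9072)
  = −0.75 × (-0.097392) = 0.073044 substitutions/site.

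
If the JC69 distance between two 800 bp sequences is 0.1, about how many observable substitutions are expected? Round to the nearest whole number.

Invert JC69: p = (3/4)(1 − e^(−4d/3)) = 0.75 × (1 − e^(-0.133333)) = 0.75 × (1 − 0.875174) = 0.093620.
Expected differing sites = pL ≈ 0.093620 × 800 = 74.896 ≈ 75.

75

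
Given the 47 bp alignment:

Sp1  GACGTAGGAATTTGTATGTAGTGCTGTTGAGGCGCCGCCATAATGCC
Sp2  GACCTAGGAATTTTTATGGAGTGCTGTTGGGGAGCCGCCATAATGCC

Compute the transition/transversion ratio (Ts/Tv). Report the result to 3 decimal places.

Transitions are A↔G and C↔T; transversions are all other mismatches.
Transitions: 1. Transversions: 4.
R = 1/4 = 0.250.

0.250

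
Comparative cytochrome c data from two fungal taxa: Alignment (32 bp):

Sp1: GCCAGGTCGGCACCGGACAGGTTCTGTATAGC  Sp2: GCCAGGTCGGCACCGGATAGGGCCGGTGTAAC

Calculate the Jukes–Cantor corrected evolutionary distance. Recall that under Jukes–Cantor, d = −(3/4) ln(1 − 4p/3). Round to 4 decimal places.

0.2158

The sequences differ at 6 of 32 sites (18, 22, 23, 25, 28, 31), so p = 6/32 = 0.1875.
d = −(3/4) ln(1 − 4p/3) = −0.75 ln(1 − 0.25) = −0.75 ln(0.75)
  = −0.75 × (-0.287682) = 0.215762 substitutions/site.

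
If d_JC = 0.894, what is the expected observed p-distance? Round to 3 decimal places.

p = (3/4)(1 − e^(−4d/3)) = 0.75 × (1 − e^(-1.192)) = 0.75 × (1 − 0.303613) = 0.522290.

0.522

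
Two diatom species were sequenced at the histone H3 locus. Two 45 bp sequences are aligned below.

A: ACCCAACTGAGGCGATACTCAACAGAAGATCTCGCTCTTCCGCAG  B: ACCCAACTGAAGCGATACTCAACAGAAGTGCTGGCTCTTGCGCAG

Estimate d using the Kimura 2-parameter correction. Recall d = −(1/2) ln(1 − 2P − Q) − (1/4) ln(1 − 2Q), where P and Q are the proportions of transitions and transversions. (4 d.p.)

Of 45 sites, 1 differences are transitions and 4 are transversions, so P = 1/45 ≈ 0.022222 and Q = 4/45 ≈ 0.088889.
Under the Kimura two-parameter model, d = −½ ln(1 − 2P − Q) − ¼ ln(1 − 2Q).
1 − 2P − Q = 0.866667, giving −½ ln(0.866667) = 0.071550.
1 − 2Q = 0.822222, giving −¼ ln(0.822222) = 0.048936.
d = 0.071550 + 0.048936 = 0.120486.

0.1205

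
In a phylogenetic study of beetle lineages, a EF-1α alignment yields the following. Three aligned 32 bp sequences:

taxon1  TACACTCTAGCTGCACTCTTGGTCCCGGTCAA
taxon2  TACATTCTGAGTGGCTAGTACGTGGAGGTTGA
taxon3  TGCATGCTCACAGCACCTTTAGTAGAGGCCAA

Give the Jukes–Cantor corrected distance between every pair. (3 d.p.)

taxon1–taxon2: 16/32 sites differ → p = 0.5, d = −0.75 ln(1 − 0.666667) = 0.823960 ≈ 0.824.
taxon1–taxon3: 13/32 sites differ → p = 0.40625, d = −0.75 ln(1 − 0.541667) = 0.585119 ≈ 0.585.
taxon2–taxon3: 16/32 sites differ → p = 0.5, d = −0.75 ln(1 − 0.666667) = 0.823960 ≈ 0.824.

d(taxon1,taxon2) = 0.824, d(taxon1,taxon3) = 0.585, d(taxon2,taxon3) = 0.824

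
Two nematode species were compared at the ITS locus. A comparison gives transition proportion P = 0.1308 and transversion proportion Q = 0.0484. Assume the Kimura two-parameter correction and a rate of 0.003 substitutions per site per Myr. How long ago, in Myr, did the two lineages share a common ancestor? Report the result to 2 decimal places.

Under the Kimura two-parameter model, d = −½ ln(1 − 2P − Q) − ¼ ln(1 − 2Q).
1 − 2P − Q = 0.69, giving −½ ln(0.69) = 0.185532.
1 − 2Q = 0.9032, giving −¼ ln(0.9032) = 0.025453.
d = 0.185532 + 0.025453 = 0.210985.
Under a molecular clock d = 2μt, so t = d/(2μ) = 0.210985 / (2 × 0.003) = 35.16 Myr.

35.16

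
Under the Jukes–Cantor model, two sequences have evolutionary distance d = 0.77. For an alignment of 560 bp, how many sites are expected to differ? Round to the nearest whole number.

270

Invert JC69: p = (3/4)(1 − e^(−4d/3)) = 0.75 × (1 − e^(-1.026667)) = 0.75 × (1 − 0.358199) = 0.481351.
Expected differing sites = pL ≈ 0.481351 × 560 = 269.55656 ≈ 270.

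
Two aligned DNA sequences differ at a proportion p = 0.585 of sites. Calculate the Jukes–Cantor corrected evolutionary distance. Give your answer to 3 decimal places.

1.136

d = −(3/4) ln(1 − 4p/3) = −0.75 ln(1 − 0.78) = −0.75 ln(0.22)
  = −0.75 × (-1.514128) = 1.135596 substitutions/site.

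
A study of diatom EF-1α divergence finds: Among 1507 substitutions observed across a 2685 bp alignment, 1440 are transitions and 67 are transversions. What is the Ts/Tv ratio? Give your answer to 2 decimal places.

21.49

R = 1440/67 = 21.492537… ≈ 21.49 (to 2 d.p.).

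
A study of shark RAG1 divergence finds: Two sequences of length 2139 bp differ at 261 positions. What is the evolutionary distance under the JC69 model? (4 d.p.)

p = 261/2139 ≈ 0.12202.
d = −(3/4) ln(1 − 4p/3) = −0.75 ln(1 − 0.162693) = −0.75 ln(0.837307)
  = −0.75 × (-0.177564) = 0.133173 substitutions/site.

0.1332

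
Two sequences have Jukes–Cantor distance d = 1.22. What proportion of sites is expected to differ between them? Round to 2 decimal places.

p = (3/4)(1 − e^(−4d/3)) = 0.75 × (1 − e^(-1.626667)) = 0.75 × (1 − 0.196584) = 0.602562.

0.60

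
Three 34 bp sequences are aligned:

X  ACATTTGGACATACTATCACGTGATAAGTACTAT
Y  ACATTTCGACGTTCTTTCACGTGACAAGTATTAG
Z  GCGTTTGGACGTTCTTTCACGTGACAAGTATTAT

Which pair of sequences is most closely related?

Y and Z

X–Y: 7/34 differ, p = 0.206, d = 0.241.
X–Z: 7/34 differ, p = 0.206, d = 0.241.
Y–Z: 4/34 differ, p = 0.118, d = 0.128.
The smallest distance is between Y and Z.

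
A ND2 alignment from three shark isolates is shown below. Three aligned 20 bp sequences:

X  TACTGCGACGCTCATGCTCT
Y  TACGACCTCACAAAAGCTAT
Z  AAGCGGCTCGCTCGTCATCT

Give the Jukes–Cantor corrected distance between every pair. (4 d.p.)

X–Y: 9/20 sites differ → p = 0.45, d = −0.75 ln(1 − 0.6) = 0.687218 ≈ 0.6872.
X–Z: 9/20 sites differ → p = 0.45, d = −0.75 ln(1 − 0.6) = 0.687218 ≈ 0.6872.
Y–Z: 13/20 sites differ → p = 0.65, d = −0.75 ln(1 − 0.866667) = 1.511179 ≈ 1.5112.

d(X,Y) = 0.6872, d(X,Z) = 0.6872, d(Y,Z) = 1.5112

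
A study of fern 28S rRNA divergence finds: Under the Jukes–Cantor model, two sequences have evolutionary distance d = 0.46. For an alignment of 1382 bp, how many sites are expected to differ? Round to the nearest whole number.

475

Invert JC69: p = (3/4)(1 − e^(−4d/3)) = 0.75 × (1 − e^(-0.613333)) = 0.75 × (1 − 0.541543) = 0.343843.
Expected differing sites = pL ≈ 0.343843 × 1382 = 475.191026 ≈ 475.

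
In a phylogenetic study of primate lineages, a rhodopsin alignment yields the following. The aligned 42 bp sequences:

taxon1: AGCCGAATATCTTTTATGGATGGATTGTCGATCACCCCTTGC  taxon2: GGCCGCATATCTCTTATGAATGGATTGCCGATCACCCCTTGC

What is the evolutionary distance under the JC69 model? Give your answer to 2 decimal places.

0.13

The sequences differ at 5 of 42 sites (1, 6, 13, 19, 28), so p = 5/42 ≈ 0.119048.
d = −(3/4) ln(1 − 4p/3) = −0.75 ln(1 − 0.158731) = −0.75 ln(0.841269)
  = −0.75 × (-0.172844) = 0.129633 substitutions/site.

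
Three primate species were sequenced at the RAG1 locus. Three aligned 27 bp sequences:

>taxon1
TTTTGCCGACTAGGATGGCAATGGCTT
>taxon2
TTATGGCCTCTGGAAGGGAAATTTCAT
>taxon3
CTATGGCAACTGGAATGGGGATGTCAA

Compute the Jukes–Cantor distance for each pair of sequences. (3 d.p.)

d(taxon1,taxon2) = 0.588, d(taxon1,taxon3) = 0.588, d(taxon2,taxon3) = 0.377

taxon1–taxon2: 11/27 sites differ → p ≈ 0.407407, d = −0.75 ln(1 − 0.543209) = 0.587647 ≈ 0.588.
taxon1–taxon3: 11/27 sites differ → p ≈ 0.407407, d = −0.75 ln(1 − 0.543209) = 0.587647 ≈ 0.588.
taxon2–taxon3: 8/27 sites differ → p ≈ 0.296296, d = −0.75 ln(1 − 0.395061) = 0.376971 ≈ 0.377.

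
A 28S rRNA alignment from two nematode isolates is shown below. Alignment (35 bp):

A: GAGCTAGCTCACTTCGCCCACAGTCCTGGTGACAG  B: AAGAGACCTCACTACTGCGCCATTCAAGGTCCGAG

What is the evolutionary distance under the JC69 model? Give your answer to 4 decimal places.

The sequences differ at 15 of 35 sites, so p = 15/35 ≈ 0.428571.
d = −(3/4) ln(1 − 4p/3) = −0.75 ln(1 − 0.571428) = −0.75 ln(0.428572)
  = −0.75 × (-0.847297) = 0.635473 substitutions/site.

0.6355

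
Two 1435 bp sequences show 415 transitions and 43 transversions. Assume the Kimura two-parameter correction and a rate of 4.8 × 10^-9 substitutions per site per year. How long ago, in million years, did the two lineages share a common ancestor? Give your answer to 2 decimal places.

50.43

P = 415/1435 ≈ 0.289199 and Q = 43/1435 ≈ 0.029965.
Under the Kimura two-parameter model, d = −½ ln(1 − 2P − Q) − ¼ ln(1 − 2Q).
1 − 2P − Q = 0.391637, giving −½ ln(0.391637) = 0.468710.
1 − 2Q = 0.94007, giving −¼ ln(0.94007) = 0.015450.
d = 0.468710 + 0.015450 = 0.484160.
Under a molecular clock d = 2μt, so t = d/(2μ) = 0.484160 / (2 × 4.8 × 10^-9) = 50.43 million years.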